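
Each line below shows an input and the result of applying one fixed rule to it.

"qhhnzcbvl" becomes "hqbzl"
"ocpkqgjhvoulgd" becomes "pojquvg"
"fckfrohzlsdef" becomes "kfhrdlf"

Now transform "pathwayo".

tpyw

Each output is the input with this applied: keep every other character starting from the first (positions 1st, 3rd, 5th, ...), then swap each adjacent pair of characters (1↔2, 3↔4, ...).
Starting from "pathwayo": after the first operation, "ptwy"; after the second, "tpyw".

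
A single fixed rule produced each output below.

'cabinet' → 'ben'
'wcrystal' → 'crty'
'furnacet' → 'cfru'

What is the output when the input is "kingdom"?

gkn

The pattern: sort the characters into alphabetical order, then keep every other character starting from the second (positions 2nd, 4th, 6th, ...).
On "kingdom" that produces "gkn".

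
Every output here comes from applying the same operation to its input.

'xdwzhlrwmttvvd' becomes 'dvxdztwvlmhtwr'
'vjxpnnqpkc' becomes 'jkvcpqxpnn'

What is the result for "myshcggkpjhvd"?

In each case the input is transformed by: swap each adjacent pair of characters (1↔2, 3↔4, ...), then take characters alternately from the front and the back (1st, last, 2nd, 2nd-last, ...).
Working it through for "myshcggkpjhvd": intermediate "ymhsgckgjpvhd", final "ydmhhvspgjcgk".

ydmhhvspgjcgk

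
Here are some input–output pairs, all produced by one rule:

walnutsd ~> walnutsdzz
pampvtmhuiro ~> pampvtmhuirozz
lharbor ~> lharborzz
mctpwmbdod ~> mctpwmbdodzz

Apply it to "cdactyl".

cdactylzz

Looking at the pairs, the operation is to append "zz".
So "cdactyl" becomes "cdactylzz".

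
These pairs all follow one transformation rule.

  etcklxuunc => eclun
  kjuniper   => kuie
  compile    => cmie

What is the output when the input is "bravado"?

baao

Rule — keep every other character starting from the first (positions 1st, 3rd, 5th, ...).
On "bravado" that produces "baao".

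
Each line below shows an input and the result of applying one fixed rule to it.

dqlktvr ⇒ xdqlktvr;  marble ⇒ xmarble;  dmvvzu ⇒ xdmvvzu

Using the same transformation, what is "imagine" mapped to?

The pattern: prepend "x".
Applying that to "imagine" gives "ximagine".

ximagine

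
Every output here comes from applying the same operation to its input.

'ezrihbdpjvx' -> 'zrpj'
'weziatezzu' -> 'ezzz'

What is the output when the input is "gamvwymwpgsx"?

amwp

Looking at the pairs, the operation is to swap each adjacent pair of characters (1↔2, 3↔4, ...), then keep one character in every 3, starting at position 1 (positions 1st, 4th, 7th, ...).
Working it through for "gamvwymwpgsx": intermediate "agvmywwmgpxs", final "amwp".
(Check on "ezrihbdpjvx": → "zeirbhpdvjx" → "zrpj" ✓)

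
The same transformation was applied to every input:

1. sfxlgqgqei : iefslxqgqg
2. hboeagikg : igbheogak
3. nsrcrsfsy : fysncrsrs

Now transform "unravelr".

Rule — swap each adjacent pair of characters (1↔2, 3↔4, ...), then move the last 2 characters to the front (rotate right by 2).
"unravelr" → "nuarevrl" → "rlnuarev".

rlnuarev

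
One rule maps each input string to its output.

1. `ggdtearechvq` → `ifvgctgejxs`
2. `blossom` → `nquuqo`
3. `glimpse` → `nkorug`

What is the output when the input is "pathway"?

cvjyca

Rule — delete the first character, then shift every letter 2 places forward in the alphabet (wrapping around).
Working it through for "pathway": intermediate "athway", final "cvjyca".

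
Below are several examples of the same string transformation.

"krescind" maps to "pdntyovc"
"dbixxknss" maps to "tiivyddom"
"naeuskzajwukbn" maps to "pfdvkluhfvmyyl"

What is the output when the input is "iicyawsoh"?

njlhdzstt

In each case the input is transformed by: move the first 2 characters to the end (rotate left by 2), then shift every letter 11 places forward in the alphabet (wrapping around).
So "iicyawsoh" becomes "njlhdzstt".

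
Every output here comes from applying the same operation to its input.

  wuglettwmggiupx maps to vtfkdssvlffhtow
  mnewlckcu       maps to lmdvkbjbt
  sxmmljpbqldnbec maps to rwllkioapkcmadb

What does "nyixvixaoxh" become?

mxhwuhwznwg

The pattern: shift every letter 1 place backward in the alphabet (wrapping around).
For "nyixvixaoxh" the result is "mxhwuhwznwg".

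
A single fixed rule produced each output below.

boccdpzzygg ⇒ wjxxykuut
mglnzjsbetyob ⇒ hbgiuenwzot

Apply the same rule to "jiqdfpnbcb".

In each case the input is transformed by: delete the last 2 characters, then shift every letter 5 places backward in the alphabet (wrapping around).
Working it through for "jiqdfpnbcb": intermediate "jiqdfpnb", final "edlyakiw".

edlyakiw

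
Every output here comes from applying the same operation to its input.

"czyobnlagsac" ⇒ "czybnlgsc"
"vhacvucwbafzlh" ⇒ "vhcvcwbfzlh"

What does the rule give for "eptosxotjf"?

Each output is the input with this applied: remove every vowel.
Doing the same to "eptosxotjf": "ptsxtjf".

ptsxtjf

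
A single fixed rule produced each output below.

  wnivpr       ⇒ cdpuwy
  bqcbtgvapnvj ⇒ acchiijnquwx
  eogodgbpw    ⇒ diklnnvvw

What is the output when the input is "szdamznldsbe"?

gghikklstuzz

Each output is the input with this applied: shift every letter 7 places forward in the alphabet (wrapping around), then sort the characters into alphabetical order.
Doing the same to "szdamznldsbe": "gghikklstuzz".
(Check on "wnivpr": → "dupcwy" → "cdpuwy" ✓)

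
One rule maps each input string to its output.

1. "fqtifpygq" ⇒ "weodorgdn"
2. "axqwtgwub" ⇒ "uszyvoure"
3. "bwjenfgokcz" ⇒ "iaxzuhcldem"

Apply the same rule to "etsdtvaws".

The rule is to shift every letter 2 places backward in the alphabet (wrapping around), then move the last 3 characters to the front (rotate right by 3).
Starting from "etsdtvaws": after the first operation, "crqbrtyuq"; after the second, "yuqcrqbrt".
(Check on "axqwtgwub": → "yvoureusz" → "uszyvoure" ✓)

yuqcrqbrt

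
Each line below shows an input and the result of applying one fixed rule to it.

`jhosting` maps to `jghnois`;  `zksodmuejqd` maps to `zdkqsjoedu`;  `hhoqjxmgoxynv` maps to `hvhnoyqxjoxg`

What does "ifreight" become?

Each output is the input with this applied: take characters alternately from the front and the back (1st, last, 2nd, 2nd-last, ...), then delete the last character.
For "ifreight", step one produces "itfhrgei"; step two turns that into "itfhrge".

itfhrge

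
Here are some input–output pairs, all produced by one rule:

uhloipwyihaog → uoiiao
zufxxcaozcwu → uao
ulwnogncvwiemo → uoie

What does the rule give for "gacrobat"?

Looking at the pairs, the operation is to delete the last character, then keep only the vowels.
Applying both steps to "gacrobat": "gacroba", then "aoa".

aoa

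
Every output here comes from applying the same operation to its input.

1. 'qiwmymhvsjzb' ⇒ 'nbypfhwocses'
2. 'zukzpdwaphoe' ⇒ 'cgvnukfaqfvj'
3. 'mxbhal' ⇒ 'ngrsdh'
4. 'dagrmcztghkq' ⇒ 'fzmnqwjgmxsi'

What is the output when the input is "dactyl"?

The rule is to swap the front and back halves of the string, then shift every letter 6 places forward in the alphabet (wrapping around).
On "dactyl": the first step gives "tyldac", and the second then gives "zerjgi".
(Check on "dagrmcztghkq": → "ztghkqdagrmc" → "fzmnqwjgmxsi" ✓)

zerjgi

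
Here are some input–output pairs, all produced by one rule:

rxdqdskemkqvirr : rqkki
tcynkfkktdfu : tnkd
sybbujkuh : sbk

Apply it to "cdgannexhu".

caeu

What's happening: keep one character in every 3, starting at position 1 (positions 1st, 4th, 7th, ...).
"cdgannexhu" → "caeu".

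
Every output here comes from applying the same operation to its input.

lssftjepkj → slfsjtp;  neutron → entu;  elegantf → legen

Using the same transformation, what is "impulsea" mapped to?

miups

Rule — swap each adjacent pair of characters (1↔2, 3↔4, ...), then delete the last 3 characters.
For "impulsea" the result is "miups".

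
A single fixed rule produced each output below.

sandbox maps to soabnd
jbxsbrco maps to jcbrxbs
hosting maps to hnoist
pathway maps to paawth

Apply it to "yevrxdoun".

In each case the input is transformed by: delete the last character, then take characters alternately from the front and the back (1st, last, 2nd, 2nd-last, ...).
Applying both steps to "yevrxdoun": "yevrxdou", then "yueovdrx".

yueovdrx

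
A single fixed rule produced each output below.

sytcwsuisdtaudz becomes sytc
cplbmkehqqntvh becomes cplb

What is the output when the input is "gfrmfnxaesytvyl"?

The transformation: keep only the first 4 characters.
On "gfrmfnxaesytvyl" that produces "gfrm".

gfrm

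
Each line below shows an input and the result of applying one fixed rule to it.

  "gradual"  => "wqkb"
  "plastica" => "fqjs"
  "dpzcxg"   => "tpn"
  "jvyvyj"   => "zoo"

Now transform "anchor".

qse

The pattern: shift every letter 10 places backward in the alphabet (wrapping around), then keep every other character starting from the first (positions 1st, 3rd, 5th, ...).
Applying both steps to "anchor": "qdsxeh", then "qse".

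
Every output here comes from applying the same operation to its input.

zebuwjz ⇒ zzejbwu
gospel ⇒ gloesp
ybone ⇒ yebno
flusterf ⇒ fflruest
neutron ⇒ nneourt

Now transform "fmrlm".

fmmlr

Rule — take characters alternately from the front and the back (1st, last, 2nd, 2nd-last, ...).
Applying that to "fmrlm" gives "fmmlr".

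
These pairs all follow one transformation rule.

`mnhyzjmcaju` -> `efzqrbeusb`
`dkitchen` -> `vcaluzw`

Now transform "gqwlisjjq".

The rule is to delete the last character, then shift every letter 8 places backward in the alphabet (wrapping around).
On "gqwlisjjq": the first step gives "gqwlisjj", and the second then gives "yiodakbb".

yiodakbb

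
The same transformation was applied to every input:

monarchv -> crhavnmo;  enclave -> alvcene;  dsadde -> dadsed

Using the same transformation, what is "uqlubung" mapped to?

What's happening: move the last 3 characters to the front (rotate right by 3), then take characters alternately from the front and the back (1st, last, 2nd, 2nd-last, ...).
On "uqlubung": the first step gives "unguqlub", and the second then gives "ubnugluq".

ubnugluq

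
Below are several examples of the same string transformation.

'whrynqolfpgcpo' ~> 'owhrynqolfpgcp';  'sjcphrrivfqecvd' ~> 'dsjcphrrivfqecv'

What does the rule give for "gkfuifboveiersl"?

lgkfuifboveiers

In each case the input is transformed by: move the last character to the front.
Applying that to "gkfuifboveiersl" gives "lgkfuifboveiers".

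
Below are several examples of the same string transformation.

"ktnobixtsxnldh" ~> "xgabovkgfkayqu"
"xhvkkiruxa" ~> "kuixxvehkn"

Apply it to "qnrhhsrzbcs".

daeuufemopf

In each case the input is transformed by: shift every letter 13 places forward in the alphabet (wrapping around) — i.e. ROT13.
Applying that to "qnrhhsrzbcs" gives "daeuufemopf".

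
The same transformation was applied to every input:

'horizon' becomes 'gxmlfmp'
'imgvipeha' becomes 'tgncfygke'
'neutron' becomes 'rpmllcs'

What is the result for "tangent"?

eclrryl

Looking at the pairs, the operation is to shift every letter 2 places backward in the alphabet (wrapping around), then move the first 3 characters to the end (rotate left by 3).
Applying both steps to "tangent": "ryleclr", then "eclrryl".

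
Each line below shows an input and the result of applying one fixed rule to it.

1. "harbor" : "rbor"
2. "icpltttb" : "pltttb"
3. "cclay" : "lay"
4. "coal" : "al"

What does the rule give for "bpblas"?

blas

Each output is the input with this applied: delete the first 2 characters.
Applying that to "bpblas" gives "blas".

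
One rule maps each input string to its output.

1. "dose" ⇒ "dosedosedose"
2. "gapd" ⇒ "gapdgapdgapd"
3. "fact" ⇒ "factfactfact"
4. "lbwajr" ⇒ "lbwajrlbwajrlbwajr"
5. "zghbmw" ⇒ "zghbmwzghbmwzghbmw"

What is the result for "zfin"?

zfinzfinzfin

Looking at the pairs, the operation is to write the whole string 3 times in a row.
On "zfin" that produces "zfinzfinzfin".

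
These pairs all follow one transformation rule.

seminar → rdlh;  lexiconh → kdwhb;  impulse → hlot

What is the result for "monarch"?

What's happening: delete the last 3 characters, then shift every letter 1 place backward in the alphabet (wrapping around).
Working it through for "monarch": intermediate "mona", final "lnmz".

lnmz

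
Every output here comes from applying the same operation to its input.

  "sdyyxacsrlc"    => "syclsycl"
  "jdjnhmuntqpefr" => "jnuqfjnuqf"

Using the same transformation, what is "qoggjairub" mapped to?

qgibqgib

The pattern: keep one character in every 3, starting at position 1 (positions 1st, 4th, 7th, ...), then write the whole string twice.
"qoggjairub" → "qgib" → "qgibqgib".
(Check on "sdyyxacsrlc": → "sycl" → "syclsycl" ✓)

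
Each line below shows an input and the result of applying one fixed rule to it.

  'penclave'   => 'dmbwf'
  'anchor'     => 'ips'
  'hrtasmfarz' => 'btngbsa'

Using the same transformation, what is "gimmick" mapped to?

The transformation: shift every letter 1 place forward in the alphabet (wrapping around), then delete the first 3 characters.
"gimmick" → "hjnnjdl" → "njdl".

njdl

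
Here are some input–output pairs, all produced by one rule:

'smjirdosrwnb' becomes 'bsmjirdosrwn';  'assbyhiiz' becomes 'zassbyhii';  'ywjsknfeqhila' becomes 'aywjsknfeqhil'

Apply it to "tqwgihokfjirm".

In each case the input is transformed by: move the last character to the front.
Doing the same to "tqwgihokfjirm": "mtqwgihokfjir".

mtqwgihokfjir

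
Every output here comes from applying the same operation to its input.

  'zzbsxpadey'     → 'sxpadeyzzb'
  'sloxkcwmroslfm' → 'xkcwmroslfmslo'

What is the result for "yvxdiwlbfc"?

diwlbfcyvx

Each output is the input with this applied: move the first 3 characters to the end (rotate left by 3).
So "yvxdiwlbfc" becomes "diwlbfcyvx".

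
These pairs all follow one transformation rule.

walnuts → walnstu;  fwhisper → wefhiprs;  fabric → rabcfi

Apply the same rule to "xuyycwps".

The rule is to sort the characters into alphabetical order, then move the last character to the front.
For "xuyycwps", step one produces "cpsuwxyy"; step two turns that into "ycpsuwxy".

ycpsuwxy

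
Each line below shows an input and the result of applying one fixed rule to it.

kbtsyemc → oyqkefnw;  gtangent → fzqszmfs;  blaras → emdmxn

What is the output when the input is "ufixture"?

In each case the input is transformed by: reverse the string, then shift every letter 12 places forward in the alphabet (wrapping around).
"ufixture" → "erutxifu" → "qdgfjurg".
(Check on "blaras": → "saralb" → "emdmxn" ✓)

qdgfjurg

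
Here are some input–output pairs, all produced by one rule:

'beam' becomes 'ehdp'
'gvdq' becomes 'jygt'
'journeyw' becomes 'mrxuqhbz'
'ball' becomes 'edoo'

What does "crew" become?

fuhz

Each output is the input with this applied: shift every letter 3 places forward in the alphabet (wrapping around).
On "crew" that produces "fuhz".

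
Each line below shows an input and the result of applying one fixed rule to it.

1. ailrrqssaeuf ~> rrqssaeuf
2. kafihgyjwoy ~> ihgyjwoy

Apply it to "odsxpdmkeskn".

Looking at the pairs, the operation is to delete the first 3 characters.
"odsxpdmkeskn" → "xpdmkeskn".

xpdmkeskn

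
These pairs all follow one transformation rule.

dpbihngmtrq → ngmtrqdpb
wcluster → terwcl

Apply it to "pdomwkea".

What's happening: move the first 3 characters to the end (rotate left by 3), then delete the first 2 characters.
Working it through for "pdomwkea": intermediate "mwkeapdo", final "keapdo".
(Check on "wcluster": → "usterwcl" → "terwcl" ✓)

keapdo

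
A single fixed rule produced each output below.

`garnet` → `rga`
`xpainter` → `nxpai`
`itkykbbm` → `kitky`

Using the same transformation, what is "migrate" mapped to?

rmig

The rule is to delete the last 3 characters, then move the last character to the front.
Starting from "migrate": after the first operation, "migr"; after the second, "rmig".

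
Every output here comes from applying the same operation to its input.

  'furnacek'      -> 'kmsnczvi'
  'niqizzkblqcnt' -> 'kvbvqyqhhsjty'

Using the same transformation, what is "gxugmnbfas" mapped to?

Rule — shift every letter 8 places forward in the alphabet (wrapping around), then move the last 3 characters to the front (rotate right by 3).
Applying both steps to "gxugmnbfas": "ofcouvjnia", then "niaofcouvj".

niaofcouvj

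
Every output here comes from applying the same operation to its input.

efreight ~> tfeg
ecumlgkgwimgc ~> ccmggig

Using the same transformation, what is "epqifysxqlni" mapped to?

The pattern: move the last character to the front, then keep every other character starting from the first (positions 1st, 3rd, 5th, ...).
Applying both steps to "epqifysxqlni": "iepqifysxqln", then "ipiyxl".

ipiyxl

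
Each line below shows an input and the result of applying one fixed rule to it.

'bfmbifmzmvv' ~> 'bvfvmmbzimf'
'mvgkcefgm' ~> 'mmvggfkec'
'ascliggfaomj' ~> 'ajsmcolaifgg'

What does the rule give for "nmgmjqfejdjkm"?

nmmkgjmdjjqef

What's happening: take characters alternately from the front and the back (1st, last, 2nd, 2nd-last, ...).
"nmgmjqfejdjkm" → "nmmkgjmdjjqef".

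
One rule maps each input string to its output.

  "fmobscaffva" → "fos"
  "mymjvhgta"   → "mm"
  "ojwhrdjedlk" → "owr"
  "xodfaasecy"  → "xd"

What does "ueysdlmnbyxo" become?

uyd

The rule is to keep every other character starting from the first (positions 1st, 3rd, 5th, ...), then delete the last 3 characters.
"ueysdlmnbyxo" → "uydmbx" → "uyd".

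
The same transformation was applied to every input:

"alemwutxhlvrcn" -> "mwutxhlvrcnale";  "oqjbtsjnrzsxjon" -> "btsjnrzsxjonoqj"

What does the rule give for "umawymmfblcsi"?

The transformation: move the first 3 characters to the end (rotate left by 3).
Applying that to "umawymmfblcsi" gives "wymmfblcsiuma".

wymmfblcsiuma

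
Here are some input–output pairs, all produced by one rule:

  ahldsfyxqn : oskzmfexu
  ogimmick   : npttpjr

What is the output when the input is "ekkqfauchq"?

rrxmhbjox

Looking at the pairs, the operation is to shift every letter 7 places forward in the alphabet (wrapping around), then delete the first character.
On "ekkqfauchq": the first step gives "lrrxmhbjox", and the second then gives "rrxmhbjox".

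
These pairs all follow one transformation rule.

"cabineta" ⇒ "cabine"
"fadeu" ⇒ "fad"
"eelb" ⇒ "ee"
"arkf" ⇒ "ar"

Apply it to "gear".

ge

Rule — delete the last 2 characters.
Applying that to "gear" gives "ge".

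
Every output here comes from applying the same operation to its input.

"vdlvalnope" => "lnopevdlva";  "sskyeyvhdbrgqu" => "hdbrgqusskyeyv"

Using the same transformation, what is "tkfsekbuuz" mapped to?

Each output is the input with this applied: swap the front and back halves of the string.
For "tkfsekbuuz" the result is "kbuuztkfse".

kbuuztkfse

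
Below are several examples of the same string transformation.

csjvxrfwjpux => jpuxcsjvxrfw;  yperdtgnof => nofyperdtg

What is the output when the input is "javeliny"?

nyjaveli

The transformation: swap the front and back halves of the string, then move the first 2 characters to the end (rotate left by 2).
Applying both steps to "javeliny": "linyjave", then "nyjaveli".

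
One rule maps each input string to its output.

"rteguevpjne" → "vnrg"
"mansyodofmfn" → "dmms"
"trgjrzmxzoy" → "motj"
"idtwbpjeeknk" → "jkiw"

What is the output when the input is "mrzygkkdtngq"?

knmy

The pattern: keep one character in every 3, starting at position 1 (positions 1st, 4th, 7th, ...), then move the first 2 characters to the end (rotate left by 2).
Working it through for "mrzygkkdtngq": intermediate "mykn", final "knmy".
(Check on "trgjrzmxzoy": → "tjmo" → "motj" ✓)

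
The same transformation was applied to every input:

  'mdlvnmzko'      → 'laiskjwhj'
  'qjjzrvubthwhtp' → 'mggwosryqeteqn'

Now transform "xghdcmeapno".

ldeazjbxmku

In each case the input is transformed by: shift every letter 3 places backward in the alphabet (wrapping around), then swap the first and last characters.
Starting from "xghdcmeapno": after the first operation, "udeazjbxmkl"; after the second, "ldeazjbxmku".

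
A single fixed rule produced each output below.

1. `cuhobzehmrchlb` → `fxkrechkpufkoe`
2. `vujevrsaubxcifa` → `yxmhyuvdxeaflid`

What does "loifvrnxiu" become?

In each case the input is transformed by: shift every letter 3 places forward in the alphabet (wrapping around).
On "loifvrnxiu" that produces "orliyuqalx".

orliyuqalx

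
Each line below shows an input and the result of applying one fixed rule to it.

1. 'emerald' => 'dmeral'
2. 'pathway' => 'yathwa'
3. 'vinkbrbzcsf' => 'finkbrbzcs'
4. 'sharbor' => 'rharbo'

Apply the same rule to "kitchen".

nitche

The rule is to delete the first character, then move the last character to the front.
Applying both steps to "kitchen": "itchen", then "nitche".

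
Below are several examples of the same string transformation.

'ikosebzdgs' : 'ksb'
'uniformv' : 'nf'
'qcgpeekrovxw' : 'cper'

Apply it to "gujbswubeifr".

ubwb

Rule — keep every other character starting from the second (positions 2nd, 4th, 6th, ...), then delete the last 2 characters.
"gujbswubeifr" → "ubwbir" → "ubwb".
(Check on "uniformv": → "nfrv" → "nf" ✓)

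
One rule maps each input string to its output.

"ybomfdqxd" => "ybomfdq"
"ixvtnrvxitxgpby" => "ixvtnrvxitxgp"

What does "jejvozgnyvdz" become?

Each output is the input with this applied: delete the last 2 characters.
Doing the same to "jejvozgnyvdz": "jejvozgnyv".

jejvozgnyv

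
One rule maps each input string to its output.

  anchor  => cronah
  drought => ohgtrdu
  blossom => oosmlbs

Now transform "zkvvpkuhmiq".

vkphuimqkzv

The rule is to swap each adjacent pair of characters (1↔2, 3↔4, ...), then move the first 3 characters to the end (rotate left by 3).
Working it through for "zkvvpkuhmiq": intermediate "kzvvkphuimq", final "vkphuimqkzv".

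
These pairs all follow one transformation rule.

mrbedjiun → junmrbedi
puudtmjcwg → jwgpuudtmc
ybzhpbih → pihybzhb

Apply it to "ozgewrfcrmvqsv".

vsvozgewrfcrmq

The pattern: move the last 3 characters to the front (rotate right by 3), then swap the first and last characters.
"ozgewrfcrmvqsv" → "qsvozgewrfcrmv" → "vsvozgewrfcrmq".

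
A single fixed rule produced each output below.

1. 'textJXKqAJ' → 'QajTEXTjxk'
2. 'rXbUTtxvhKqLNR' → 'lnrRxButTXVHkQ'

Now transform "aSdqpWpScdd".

Looking at the pairs, the operation is to flip the case of every letter, then move the last 3 characters to the front (rotate right by 3).
On "aSdqpWpScdd" that produces "CDDAsDQPwPs".
(Check on "rXbUTtxvhKqLNR": → "RxButTXVHkQlnr" → "lnrRxButTXVHkQ" ✓)

CDDAsDQPwPs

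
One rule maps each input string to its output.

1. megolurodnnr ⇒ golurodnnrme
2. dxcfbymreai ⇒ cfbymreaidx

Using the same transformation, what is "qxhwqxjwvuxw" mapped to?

hwqxjwvuxwqx

The transformation: move the first 2 characters to the end (rotate left by 2).
"qxhwqxjwvuxw" → "hwqxjwvuxwqx".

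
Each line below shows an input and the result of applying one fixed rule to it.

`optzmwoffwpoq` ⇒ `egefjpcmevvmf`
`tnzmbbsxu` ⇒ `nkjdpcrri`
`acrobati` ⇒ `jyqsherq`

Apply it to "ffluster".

uhvvbkij

Rule — shift every letter 10 places backward in the alphabet (wrapping around), then move the last 2 characters to the front (rotate right by 2).
For "ffluster", step one produces "vvbkijuh"; step two turns that into "uhvvbkij".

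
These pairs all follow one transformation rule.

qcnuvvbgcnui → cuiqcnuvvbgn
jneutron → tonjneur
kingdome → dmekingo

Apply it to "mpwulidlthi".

The pattern: move the last 3 characters to the front (rotate right by 3), then swap the first and last characters.
On "mpwulidlthi": the first step gives "thimpwulidl", and the second then gives "lhimpwulidt".

lhimpwulidt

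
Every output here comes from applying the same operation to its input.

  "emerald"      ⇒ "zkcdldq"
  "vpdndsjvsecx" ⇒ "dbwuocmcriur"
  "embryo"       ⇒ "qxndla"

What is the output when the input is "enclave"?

The transformation: move the last 3 characters to the front (rotate right by 3), then shift every letter 1 place backward in the alphabet (wrapping around).
Working it through for "enclave": intermediate "aveencl", final "zuddmbk".

zuddmbk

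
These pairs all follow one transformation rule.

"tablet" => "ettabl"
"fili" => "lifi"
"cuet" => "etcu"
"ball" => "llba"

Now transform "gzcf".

Each output is the input with this applied: move the last 2 characters to the front (rotate right by 2).
For "gzcf" the result is "cfgz".

cfgz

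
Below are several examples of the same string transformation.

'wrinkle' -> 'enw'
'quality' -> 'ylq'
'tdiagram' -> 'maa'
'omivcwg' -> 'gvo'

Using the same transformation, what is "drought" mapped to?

What's happening: swap the first and last characters, then keep one character in every 3, starting at position 1 (positions 1st, 4th, 7th, ...).
Working it through for "drought": intermediate "troughd", final "tud".
(Check on "quality": → "yualitq" → "ylq" ✓)

tud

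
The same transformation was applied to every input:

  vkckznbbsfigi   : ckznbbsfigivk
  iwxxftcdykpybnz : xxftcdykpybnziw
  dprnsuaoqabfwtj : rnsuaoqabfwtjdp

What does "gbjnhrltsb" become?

Rule — move the first 2 characters to the end (rotate left by 2).
On "gbjnhrltsb" that produces "jnhrltsbgb".

jnhrltsbgb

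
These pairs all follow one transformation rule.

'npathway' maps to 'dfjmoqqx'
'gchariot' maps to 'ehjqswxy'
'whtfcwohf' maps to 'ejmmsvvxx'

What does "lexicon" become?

Looking at the pairs, the operation is to shift every letter 10 places backward in the alphabet (wrapping around), then sort the characters into alphabetical order.
For "lexicon", step one produces "bunysed"; step two turns that into "bdensuy".

bdensuy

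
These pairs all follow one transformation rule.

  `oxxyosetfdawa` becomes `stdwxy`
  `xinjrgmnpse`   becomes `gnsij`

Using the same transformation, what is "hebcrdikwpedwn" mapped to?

In each case the input is transformed by: keep every other character starting from the second (positions 2nd, 4th, 6th, ...), then move the first 2 characters to the end (rotate left by 2).
Applying both steps to "hebcrdikwpedwn": "ecdkpdn", then "dkpdnec".

dkpdnec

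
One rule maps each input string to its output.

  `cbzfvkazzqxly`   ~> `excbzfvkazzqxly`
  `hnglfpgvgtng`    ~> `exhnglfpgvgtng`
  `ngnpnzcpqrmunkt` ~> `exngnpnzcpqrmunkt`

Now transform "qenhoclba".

Rule — prepend "ex".
On "qenhoclba" that produces "exqenhoclba".

exqenhoclba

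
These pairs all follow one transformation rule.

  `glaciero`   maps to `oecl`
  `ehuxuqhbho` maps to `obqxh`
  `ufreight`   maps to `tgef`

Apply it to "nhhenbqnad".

The pattern: keep every other character starting from the second (positions 2nd, 4th, 6th, ...), then reverse the string.
Starting from "nhhenbqnad": after the first operation, "hebnd"; after the second, "dnbeh".
(Check on "glaciero": → "lceo" → "oecl" ✓)

dnbeh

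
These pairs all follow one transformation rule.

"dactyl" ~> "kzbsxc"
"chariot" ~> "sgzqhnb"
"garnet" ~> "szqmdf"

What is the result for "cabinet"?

The pattern: shift every letter 1 place backward in the alphabet (wrapping around), then swap the first and last characters.
On "cabinet": the first step gives "bzahmds", and the second then gives "szahmdb".

szahmdb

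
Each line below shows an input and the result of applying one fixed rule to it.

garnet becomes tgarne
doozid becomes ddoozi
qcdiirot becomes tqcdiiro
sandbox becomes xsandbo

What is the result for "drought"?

Each output is the input with this applied: move the last character to the front.
"drought" → "tdrough".

tdrough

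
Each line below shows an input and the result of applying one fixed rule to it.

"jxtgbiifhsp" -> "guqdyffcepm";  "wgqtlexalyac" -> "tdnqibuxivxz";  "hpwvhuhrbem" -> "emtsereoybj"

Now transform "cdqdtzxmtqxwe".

Rule — shift every letter 3 places backward in the alphabet (wrapping around).
Doing the same to "cdqdtzxmtqxwe": "zanaqwujqnutb".

zanaqwujqnutb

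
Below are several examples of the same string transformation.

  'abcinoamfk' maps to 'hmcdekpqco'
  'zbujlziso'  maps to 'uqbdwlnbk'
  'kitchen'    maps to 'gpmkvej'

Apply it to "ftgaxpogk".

imhviczrq

Looking at the pairs, the operation is to shift every letter 2 places forward in the alphabet (wrapping around), then move the last 2 characters to the front (rotate right by 2).
Starting from "ftgaxpogk": after the first operation, "hviczrqim"; after the second, "imhviczrq".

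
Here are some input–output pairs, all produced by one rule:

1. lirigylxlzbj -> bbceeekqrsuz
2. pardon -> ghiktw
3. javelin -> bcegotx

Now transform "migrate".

The rule is to shift every letter 7 places backward in the alphabet (wrapping around), then sort the characters into alphabetical order.
On "migrate": the first step gives "fbzktmx", and the second then gives "bfkmtxz".

bfkmtxz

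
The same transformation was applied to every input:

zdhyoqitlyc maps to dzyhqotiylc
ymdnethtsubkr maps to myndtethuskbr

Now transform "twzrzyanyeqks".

Rule — swap each adjacent pair of characters (1↔2, 3↔4, ...).
Doing the same to "twzrzyanyeqks": "wtrzyznaeykqs".

wtrzyznaeykqs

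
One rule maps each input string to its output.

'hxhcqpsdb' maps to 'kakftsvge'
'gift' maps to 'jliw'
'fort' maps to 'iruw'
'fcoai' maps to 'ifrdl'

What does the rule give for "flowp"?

iorzs

Each output is the input with this applied: shift every letter 3 places forward in the alphabet (wrapping around).
Applying that to "flowp" gives "iorzs".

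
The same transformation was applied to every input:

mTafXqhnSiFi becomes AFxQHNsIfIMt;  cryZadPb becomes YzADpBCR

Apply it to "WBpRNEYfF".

The pattern: flip the case of every letter, then move the first 2 characters to the end (rotate left by 2).
On "WBpRNEYfF": the first step gives "wbPrneyFf", and the second then gives "PrneyFfwb".

PrneyFfwb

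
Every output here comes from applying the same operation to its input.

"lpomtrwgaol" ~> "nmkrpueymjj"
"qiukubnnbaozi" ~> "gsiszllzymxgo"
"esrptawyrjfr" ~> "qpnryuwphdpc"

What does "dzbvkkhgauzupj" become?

The rule is to shift every letter 2 places backward in the alphabet (wrapping around), then move the first character to the end.
Starting from "dzbvkkhgauzupj": after the first operation, "bxztiifeysxsnh"; after the second, "xztiifeysxsnhb".

xztiifeysxsnhb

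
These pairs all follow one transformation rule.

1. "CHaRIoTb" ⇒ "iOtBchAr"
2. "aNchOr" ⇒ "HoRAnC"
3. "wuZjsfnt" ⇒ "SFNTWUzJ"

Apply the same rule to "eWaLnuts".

The transformation: flip the case of every letter, then swap the front and back halves of the string.
Starting from "eWaLnuts": after the first operation, "EwAlNUTS"; after the second, "NUTSEwAl".

NUTSEwAl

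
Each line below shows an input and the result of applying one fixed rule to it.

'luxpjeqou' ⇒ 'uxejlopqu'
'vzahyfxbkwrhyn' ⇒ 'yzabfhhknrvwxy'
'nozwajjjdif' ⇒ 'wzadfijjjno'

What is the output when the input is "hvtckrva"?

In each case the input is transformed by: sort the characters into alphabetical order, then move the last 2 characters to the front (rotate right by 2).
Applying both steps to "hvtckrva": "achkrtvv", then "vvachkrt".

vvachkrt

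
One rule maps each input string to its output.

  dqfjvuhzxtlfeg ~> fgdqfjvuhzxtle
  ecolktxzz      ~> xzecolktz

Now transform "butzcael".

The transformation: move the last 2 characters to the front (rotate right by 2), then swap the first and last characters.
On "butzcael" that produces "albutzce".

albutzce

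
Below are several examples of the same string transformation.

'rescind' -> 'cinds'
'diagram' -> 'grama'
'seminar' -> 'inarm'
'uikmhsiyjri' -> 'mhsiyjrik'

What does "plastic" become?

The pattern: delete the first 2 characters, then move the first character to the end.
On "plastic": the first step gives "astic", and the second then gives "stica".

stica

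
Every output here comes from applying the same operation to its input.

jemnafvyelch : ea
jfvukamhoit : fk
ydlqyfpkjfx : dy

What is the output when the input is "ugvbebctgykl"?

ge

Looking at the pairs, the operation is to keep one character in every 3, starting at position 2 (positions 2nd, 5th, 8th, ...), then keep only the first 2 characters.
Working it through for "ugvbebctgykl": intermediate "getk", final "ge".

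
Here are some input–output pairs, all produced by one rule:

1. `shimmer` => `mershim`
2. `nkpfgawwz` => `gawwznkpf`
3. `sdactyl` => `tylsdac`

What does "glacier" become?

ierglac

The pattern: move the first character to the end, then move the first 3 characters to the end (rotate left by 3).
On "glacier": the first step gives "lacierg", and the second then gives "ierglac".
(Check on "nkpfgawwz": → "kpfgawwzn" → "gawwznkpf" ✓)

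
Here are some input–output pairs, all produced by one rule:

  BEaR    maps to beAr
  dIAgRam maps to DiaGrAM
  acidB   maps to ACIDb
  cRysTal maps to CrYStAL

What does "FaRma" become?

Rule — flip the case of every letter.
For "FaRma" the result is "fArMA".

fArMA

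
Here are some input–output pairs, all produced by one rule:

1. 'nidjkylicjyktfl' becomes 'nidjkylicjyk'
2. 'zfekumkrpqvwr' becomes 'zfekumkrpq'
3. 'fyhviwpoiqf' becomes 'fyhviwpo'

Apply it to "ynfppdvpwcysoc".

What's happening: delete the last 3 characters.
On "ynfppdvpwcysoc" that produces "ynfppdvpwcy".

ynfppdvpwcy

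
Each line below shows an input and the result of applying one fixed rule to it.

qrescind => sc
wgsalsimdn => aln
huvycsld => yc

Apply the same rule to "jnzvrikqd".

vrd

The pattern: swap each adjacent pair of characters (1↔2, 3↔4, ...), then keep one character in every 3, starting at position 3 (positions 3rd, 6th, 9th, ...).
"jnzvrikqd" → "njvzirqkd" → "vrd".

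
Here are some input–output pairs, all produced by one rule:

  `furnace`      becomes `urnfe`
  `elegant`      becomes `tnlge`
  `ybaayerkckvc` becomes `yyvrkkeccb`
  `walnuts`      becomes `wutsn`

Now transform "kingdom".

onmki

The pattern: sort the characters into reverse alphabetical order, then delete the last 2 characters.
Applying both steps to "kingdom": "onmkigd", then "onmki".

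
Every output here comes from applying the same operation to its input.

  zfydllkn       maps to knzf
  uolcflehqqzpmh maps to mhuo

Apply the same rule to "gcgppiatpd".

pdgc

What's happening: move the last 2 characters to the front (rotate right by 2), then keep only the first 4 characters.
For "gcgppiatpd", step one produces "pdgcgppiat"; step two turns that into "pdgc".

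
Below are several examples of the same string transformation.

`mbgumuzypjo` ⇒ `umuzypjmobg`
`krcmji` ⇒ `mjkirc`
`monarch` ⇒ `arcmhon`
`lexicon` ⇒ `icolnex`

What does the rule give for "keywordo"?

wordkoey

The transformation: swap the first and last characters, then move the first 3 characters to the end (rotate left by 3).
On "keywordo": the first step gives "oeywordk", and the second then gives "wordkoey".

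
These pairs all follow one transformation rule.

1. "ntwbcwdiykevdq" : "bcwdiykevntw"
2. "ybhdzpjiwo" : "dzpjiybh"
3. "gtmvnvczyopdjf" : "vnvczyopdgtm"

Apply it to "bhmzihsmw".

The transformation: delete the last 2 characters, then move the first 3 characters to the end (rotate left by 3).
For "bhmzihsmw", step one produces "bhmzihs"; step two turns that into "zihsbhm".

zihsbhm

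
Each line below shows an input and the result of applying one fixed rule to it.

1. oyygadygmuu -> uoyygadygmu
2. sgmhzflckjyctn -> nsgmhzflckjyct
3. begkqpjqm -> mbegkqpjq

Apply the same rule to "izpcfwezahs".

What's happening: move the last character to the front.
So "izpcfwezahs" becomes "sizpcfwezah".

sizpcfwezah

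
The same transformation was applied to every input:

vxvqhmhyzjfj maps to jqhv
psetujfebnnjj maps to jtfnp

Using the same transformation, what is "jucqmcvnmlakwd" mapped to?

wqvlj

What's happening: keep one character in every 3, starting at position 1 (positions 1st, 4th, 7th, ...), then swap the first and last characters.
"jucqmcvnmlakwd" → "jqvlw" → "wqvlj".
(Check on "vxvqhmhyzjfj": → "vqhj" → "jqhv" ✓)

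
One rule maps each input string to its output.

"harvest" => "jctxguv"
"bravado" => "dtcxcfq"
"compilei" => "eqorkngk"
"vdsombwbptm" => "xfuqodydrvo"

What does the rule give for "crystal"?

etauvcn

The transformation: shift every letter 2 places forward in the alphabet (wrapping around).
Applying that to "crystal" gives "etauvcn".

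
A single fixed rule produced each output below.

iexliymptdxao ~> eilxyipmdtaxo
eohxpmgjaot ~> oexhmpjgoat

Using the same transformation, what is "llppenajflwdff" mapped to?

llppnejalfdwff

The rule is to swap each adjacent pair of characters (1↔2, 3↔4, ...).
On "llppenajflwdff" that produces "llppnejalfdwff".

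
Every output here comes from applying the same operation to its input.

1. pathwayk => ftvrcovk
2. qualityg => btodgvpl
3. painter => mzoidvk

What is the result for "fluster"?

The rule is to shift every letter 5 places backward in the alphabet (wrapping around), then reverse the string.
Working it through for "fluster": intermediate "agpnozm", final "mzonpga".

mzonpga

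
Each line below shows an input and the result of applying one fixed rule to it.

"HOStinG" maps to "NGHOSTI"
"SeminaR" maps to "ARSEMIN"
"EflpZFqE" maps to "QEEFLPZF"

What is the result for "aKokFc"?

The pattern: move the last 2 characters to the front (rotate right by 2), then convert every letter to uppercase.
Working it through for "aKokFc": intermediate "FcaKok", final "FCAKOK".

FCAKOK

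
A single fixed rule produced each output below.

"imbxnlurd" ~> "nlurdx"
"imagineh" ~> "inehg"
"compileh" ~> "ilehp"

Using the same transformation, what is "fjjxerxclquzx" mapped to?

The transformation: delete the first 3 characters, then move the first character to the end.
On "fjjxerxclquzx" that produces "erxclquzxx".

erxclquzxx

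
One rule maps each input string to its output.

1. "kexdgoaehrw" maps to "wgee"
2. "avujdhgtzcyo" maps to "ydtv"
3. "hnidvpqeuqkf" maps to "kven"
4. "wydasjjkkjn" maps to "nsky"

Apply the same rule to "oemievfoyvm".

meoe

Each output is the input with this applied: keep one character in every 3, starting at position 2 (positions 2nd, 5th, 8th, ...), then swap the first and last characters.
On "oemievfoyvm" that produces "meoe".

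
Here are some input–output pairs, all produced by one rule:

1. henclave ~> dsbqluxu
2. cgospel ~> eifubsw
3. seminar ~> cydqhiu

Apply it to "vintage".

What's happening: move the first 2 characters to the end (rotate left by 2), then shift every letter 10 places backward in the alphabet (wrapping around).
"vintage" → "ntagevi" → "djqwuly".

djqwuly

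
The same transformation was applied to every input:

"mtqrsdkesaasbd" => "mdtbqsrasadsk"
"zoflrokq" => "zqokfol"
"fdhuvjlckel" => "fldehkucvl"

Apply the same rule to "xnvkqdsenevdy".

Each output is the input with this applied: take characters alternately from the front and the back (1st, last, 2nd, 2nd-last, ...), then delete the last character.
Applying both steps to "xnvkqdsenevdy": "xyndvvkeqndes", then "xyndvvkeqnde".

xyndvvkeqnde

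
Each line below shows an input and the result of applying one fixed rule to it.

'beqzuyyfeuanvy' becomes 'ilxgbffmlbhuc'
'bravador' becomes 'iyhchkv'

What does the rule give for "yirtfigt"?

fpyampn

What's happening: delete the last character, then shift every letter 7 places forward in the alphabet (wrapping around).
For "yirtfigt" the result is "fpyampn".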